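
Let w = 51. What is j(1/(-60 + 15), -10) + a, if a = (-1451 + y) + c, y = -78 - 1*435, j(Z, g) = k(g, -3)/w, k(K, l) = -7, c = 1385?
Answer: -29536/51 ≈ -579.14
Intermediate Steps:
j(Z, g) = -7/51
y = -513 (y = -78 - 435 = -513)
a = -579 (a = (-1451 - 513) + 1385 = -1964 + 1385 = -579)
j(1/(-60 + 15), -10) + a = -7/51 - 579 = -29536/51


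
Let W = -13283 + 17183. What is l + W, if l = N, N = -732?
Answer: 3168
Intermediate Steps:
l = -732
W = 3900
l + W = -732 + 3900 = 3168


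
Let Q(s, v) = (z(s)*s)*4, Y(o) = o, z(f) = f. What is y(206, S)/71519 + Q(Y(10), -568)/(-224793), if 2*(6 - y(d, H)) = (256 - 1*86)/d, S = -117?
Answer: -5634428857/3311855936802 ≈ -0.0017013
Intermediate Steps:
y(d, H) = 6 - 85/d (y(d, H) = 6 - (256 - 1*86)/(2*d) = 6 - (256 - 86)/(2*d) = 6 - 85/d)
Q(s, v) = 4*s² (Q(s, v) = (s*s)*4 = s²*4 = 4*s²)
y(206, S)/71519 + Q(Y(10), -568)/(-224793) = (6 - 85/206)/71519 + (4*10²)/(-224793) = (6 - 85*1/206)*(1/71519) + (4*100)*(-1/224793) = (6 - 85/206)*(1/71519) + 400*(-1/224793) = (1151/206)*(1/71519) - 400/224793 = 1151/14732914 - 400/224793 = -5634428857/3311855936802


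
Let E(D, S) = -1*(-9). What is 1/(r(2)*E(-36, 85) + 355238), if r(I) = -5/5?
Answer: 1/355229 ≈ 2.8151e-6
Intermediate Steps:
E(D, S) = 9
r(I) = -1 (r(I) = -5*⅕ = -1)
1/(r(2)*E(-36, 85) + 355238) = 1/(-1*9 + 355238) = 1/(-9 + 355238) = 1/355229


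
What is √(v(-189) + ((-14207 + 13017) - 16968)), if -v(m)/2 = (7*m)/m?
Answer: 2*I*√4543 ≈ 134.8*I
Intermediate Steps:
v(m) = -14 (v(m) = -2*7*m/m = -2*7 = -14)
√(v(-189) + ((-14207 + 13017) - 16968)) = √(-14 + ((-14207 + 13017) - 16968)) = √(-14 + (-1190 - 16968)) = √(-14 - 18158) = √(-18172) = 2*I*√4543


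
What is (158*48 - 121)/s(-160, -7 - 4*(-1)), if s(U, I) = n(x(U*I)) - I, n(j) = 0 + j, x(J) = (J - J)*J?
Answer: 7463/3 ≈ 2487.7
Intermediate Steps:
x(J) = 0 (x(J) = 0*J = 0)
n(j) = j
s(U, I) = -I (s(U, I) = 0 - I = -I)
(158*48 - 121)/s(-160, -7 - 4*(-1)) = (158*48 - 121)/((-(-7 - 4*(-1)))) = (7584 - 121)/((-(-7 + 4))) = 7463/((-1*(-3))) = 7463/3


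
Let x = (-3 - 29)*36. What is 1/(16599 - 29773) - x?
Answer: 15176447/13174 ≈ 1152.0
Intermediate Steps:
x = -1152 (x = -32*36 = -1152)
1/(16599 - 29773) - x = 1/(16599 - 29773) - 1*(-1152) = 1/(-13174) + 1152 = -1/13174 + 1152 = 15176447/13174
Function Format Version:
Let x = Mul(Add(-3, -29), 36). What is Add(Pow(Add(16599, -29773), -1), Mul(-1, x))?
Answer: Rational(15176447, 13174) ≈ 1152.0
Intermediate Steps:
x = -1152 (x = Mul(-32, 36) = -1152)
Add(Pow(Add(16599, -29773), -1), Mul(-1, x)) = Add(Pow(Add(16599, -29773), -1), Mul(-1, -1152)) = Add(Pow(-13174, -1), 1152) = Add(Rational(-1, 13174), 1152) = Rational(15176447, 13174)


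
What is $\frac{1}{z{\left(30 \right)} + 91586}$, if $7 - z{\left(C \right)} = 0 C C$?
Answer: $\frac{1}{91593} \approx 1.0918 \cdot 10^{-5}$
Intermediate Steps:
$z{\left(C \right)} = 7$ ($z{\left(C \right)} = 7 - 0 C C = 7 - 0 C = 7 - 0 = 7 + 0 = 7$)
$\frac{1}{z{\left(30 \right)} + 91586} = \frac{1}{7 + 91586} = \frac{1}{91593}$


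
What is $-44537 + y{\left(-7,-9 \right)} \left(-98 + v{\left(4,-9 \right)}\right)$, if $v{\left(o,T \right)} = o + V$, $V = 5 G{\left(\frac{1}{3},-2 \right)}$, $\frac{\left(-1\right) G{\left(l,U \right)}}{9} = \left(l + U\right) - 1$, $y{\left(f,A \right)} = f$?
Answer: $-44719$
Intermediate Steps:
$G{\left(l,U \right)} = 9 - 9 U - 9 l$ ($G{\left(l,U \right)} = - 9 \left(\left(l + U\right) - 1\right) = - 9 \left(\left(U + l\right) - 1\right) = - 9 \left(-1 + U + l\right) = 9 - 9 U - 9 l$)
$V = 120$ ($V = 5 \left(9 - -18 - \frac{9}{3}\right) = 5 \left(9 + 18 - 3\right) = 5 \cdot 24 = 120$)
$v{\left(o,T \right)} = 120 + o$ ($v{\left(o,T \right)} = o + 120 = 120 + o$)
$-44537 + y{\left(-7,-9 \right)} \left(-98 + v{\left(4,-9 \right)}\right) = -44537 - 7 \left(-98 + \left(120 + 4\right)\right) = -44537 - 7 \left(-98 + 124\right) = -44537 - 182 = -44719$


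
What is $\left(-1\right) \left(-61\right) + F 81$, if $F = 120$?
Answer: $9781$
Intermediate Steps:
$\left(-1\right) \left(-61\right) + F 81 = \left(-1\right) \left(-61\right) + 120 \cdot 81 = 61 + 9720 = 9781$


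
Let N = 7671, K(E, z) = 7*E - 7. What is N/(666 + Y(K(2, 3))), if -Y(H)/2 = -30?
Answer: 2557/242 ≈ 10.566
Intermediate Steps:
K(E, z) = -7 + 7*E
Y(H) = 60 (Y(H) = -2*(-30) = 60)
N/(666 + Y(K(2, 3))) = 7671/(666 + 60) = 7671/726 = 7671*(1/726) = 2557/242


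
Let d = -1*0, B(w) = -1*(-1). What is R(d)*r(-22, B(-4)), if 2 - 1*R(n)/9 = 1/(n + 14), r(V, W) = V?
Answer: -2673/7 ≈ -381.86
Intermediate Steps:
B(w) = 1
d = 0
R(n) = 18 - 9/(14 + n) (R(n) = 18 - 9/(n + 14) = 18 - 9/(14 + n))
R(d)*r(-22, B(-4)) = (9*(27 + 2*0)/(14 + 0))*(-22) = (9*(27 + 0)/14)*(-22) = (9*(1/14)*27)*(-22) = (243/14)*(-22) = -2673/7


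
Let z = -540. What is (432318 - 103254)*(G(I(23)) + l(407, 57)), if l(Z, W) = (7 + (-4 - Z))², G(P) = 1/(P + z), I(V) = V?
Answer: 27767299249944/517 ≈ 5.3709e+10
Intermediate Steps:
G(P) = 1/(-540 + P) (G(P) = 1/(P - 540) = 1/(-540 + P))
l(Z, W) = (3 - Z)²
(432318 - 103254)*(G(I(23)) + l(407, 57)) = (432318 - 103254)*(1/(-540 + 23) + (-3 + 407)²) = 329064*(1/(-517) + 404²) = 329064*(-1/517 + 163216) = 329064*(84382671/517) = 27767299249944/517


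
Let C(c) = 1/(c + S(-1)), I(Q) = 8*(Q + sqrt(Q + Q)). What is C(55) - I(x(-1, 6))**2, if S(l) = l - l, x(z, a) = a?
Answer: -168959/55 - 1536*sqrt(3) ≈ -5732.4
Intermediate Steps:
I(Q) = 8*Q + 8*sqrt(2)*sqrt(Q) (I(Q) = 8*(Q + sqrt(2*Q)) = 8*(Q + sqrt(2)*sqrt(Q)) = 8*Q + 8*sqrt(2)*sqrt(Q))
S(l) = 0
C(c) = 1/c (C(c) = 1/(c + 0) = 1/c)
C(55) - I(x(-1, 6))**2 = 1/55 - (8*6 + 8*sqrt(2)*sqrt(6))**2 = 1/55 - (48 + 16*sqrt(3))**2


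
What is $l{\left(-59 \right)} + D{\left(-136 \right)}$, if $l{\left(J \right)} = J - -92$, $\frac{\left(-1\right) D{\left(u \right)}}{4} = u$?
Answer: $577$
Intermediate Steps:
$D{\left(u \right)} = - 4 u$
$l{\left(J \right)} = 92 + J$ ($l{\left(J \right)} = J + 92 = 92 + J$)
$l{\left(-59 \right)} + D{\left(-136 \right)} = \left(92 - 59\right) - -544 = 33 + 544 = 577$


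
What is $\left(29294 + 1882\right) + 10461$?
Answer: $41637$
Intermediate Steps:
$\left(29294 + 1882\right) + 10461 = 31176 + 10461 = 41637$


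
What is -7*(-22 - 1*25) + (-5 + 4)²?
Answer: 330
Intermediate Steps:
-7*(-22 - 1*25) + (-5 + 4)² = -7*(-22 - 25) + (-1)² = -7*(-47) + 1 = 329 + 1 = 330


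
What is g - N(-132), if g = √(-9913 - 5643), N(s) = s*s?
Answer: -17424 + 2*I*√3889 ≈ -17424.0 + 124.72*I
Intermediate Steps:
N(s) = s²
g = 2*I*√3889 (g = √(-15556) = 2*I*√3889 ≈ 124.72*I)
g - N(-132) = 2*I*√3889 - 1*(-132)² = 2*I*√3889 - 1*17424 = 2*I*√3889 - 17424 = -17424 + 2*I*√3889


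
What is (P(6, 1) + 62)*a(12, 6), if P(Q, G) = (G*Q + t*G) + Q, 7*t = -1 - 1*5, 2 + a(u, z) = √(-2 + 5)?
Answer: -1024/7 + 512*√3/7 ≈ -19.599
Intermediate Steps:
a(u, z) = -2 + √3 (a(u, z) = -2 + √(-2 + 5) = -2 + √3)
t = -6/7 (t = (-1 - 1*5)/7 = (-1 - 5)/7 = (⅐)*(-6) = -6/7 ≈ -0.85714)
P(Q, G) = Q - 6*G/7 + G*Q (P(Q, G) = (G*Q - 6*G/7) + Q = (-6*G/7 + G*Q) + Q = Q - 6*G/7 + G*Q)
(P(6, 1) + 62)*a(12, 6) = ((6 - 6/7*1 + 1*6) + 62)*(-2 + √3) = ((6 - 6/7 + 6) + 62)*(-2 + √3) = (78/7 + 62)*(-2 + √3) = 512*(-2 + √3)/7 = -1024/7 + 512*√3/7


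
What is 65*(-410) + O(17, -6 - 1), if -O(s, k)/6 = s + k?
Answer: -26710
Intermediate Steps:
O(s, k) = -6*k - 6*s (O(s, k) = -6*(s + k) = -6*(k + s) = -6*k - 6*s)
65*(-410) + O(17, -6 - 1) = 65*(-410) + (-6*(-6 - 1) - 6*17) = -26650 + (-6*(-7) - 102) = -26650 + (42 - 102) = -26650 - 60 = -26710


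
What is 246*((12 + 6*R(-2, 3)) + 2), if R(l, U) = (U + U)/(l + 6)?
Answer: 5658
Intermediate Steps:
R(l, U) = 2*U/(6 + l) (R(l, U) = (2*U)/(6 + l) = 2*U/(6 + l))
246*((12 + 6*R(-2, 3)) + 2) = 246*((12 + 6*(2*3/(6 - 2))) + 2) = 246*((12 + 6*(2*3/4)) + 2) = 246*((12 + 6*(2*3*(¼))) + 2) = 246*((12 + 6*(3/2)) + 2) = 246*((12 + 9) + 2) = 246*(21 + 2) = 246*23 = 5658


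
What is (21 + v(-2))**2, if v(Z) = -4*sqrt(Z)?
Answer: 409 - 168*I*sqrt(2) ≈ 409.0 - 237.59*I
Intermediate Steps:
(21 + v(-2))**2 = (21 - 4*I*sqrt(2))**2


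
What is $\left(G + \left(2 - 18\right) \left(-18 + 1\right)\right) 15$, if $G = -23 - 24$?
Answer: $3375$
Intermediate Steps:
$G = -47$ ($G = -23 - 24 = -47$)
$\left(G + \left(2 - 18\right) \left(-18 + 1\right)\right) 15 = \left(-47 + \left(2 - 18\right) \left(-18 + 1\right)\right) 15 = \left(-47 - -272\right) 15 = \left(-47 + 272\right) 15 = 225 \cdot 15 = 3375$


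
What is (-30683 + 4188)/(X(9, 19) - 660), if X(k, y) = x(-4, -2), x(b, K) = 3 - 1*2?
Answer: 26495/659 ≈ 40.205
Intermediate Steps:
x(b, K) = 1 (x(b, K) = 3 - 2 = 1)
X(k, y) = 1
(-30683 + 4188)/(X(9, 19) - 660) = (-30683 + 4188)/(1 - 660) = -26495/(-659) = -26495*(-1/659) = 26495/659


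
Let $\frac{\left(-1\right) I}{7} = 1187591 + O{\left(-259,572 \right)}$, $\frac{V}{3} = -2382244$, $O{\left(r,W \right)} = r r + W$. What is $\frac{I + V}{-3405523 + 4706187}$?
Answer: $- \frac{1991680}{162583} \approx -12.25$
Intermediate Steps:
$O{\left(r,W \right)} = W + r^{2}$ ($O{\left(r,W \right)} = r^{2} + W = W + r^{2}$)
$V = -7146732$ ($V = 3 \left(-2382244\right) = -7146732$)
$I = -8786708$ ($I = - 7 \left(1187591 + \left(572 + \left(-259\right)^{2}\right)\right) = - 7 \left(1187591 + \left(572 + 67081\right)\right) = - 7 \left(1187591 + 67653\right) = \left(-7\right) 1255244 = -8786708$)
$\frac{I + V}{-3405523 + 4706187} = \frac{-8786708 - 7146732}{-3405523 + 4706187} = - \frac{15933440}{1300664} = \left(-15933440\right) \frac{1}{1300664} = - \frac{1991680}{162583}$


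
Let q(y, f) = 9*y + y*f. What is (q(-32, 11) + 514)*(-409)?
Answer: 51534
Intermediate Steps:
q(y, f) = 9*y + f*y
(q(-32, 11) + 514)*(-409) = (-32*(9 + 11) + 514)*(-409) = (-32*20 + 514)*(-409) = (-640 + 514)*(-409) = -126*(-409) = 51534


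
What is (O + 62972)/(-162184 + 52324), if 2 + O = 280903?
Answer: -343873/109860 ≈ -3.1301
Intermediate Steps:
O = 280901 (O = -2 + 280903 = 280901)
(O + 62972)/(-162184 + 52324) = (280901 + 62972)/(-162184 + 52324) = 343873/(-109860) = 343873*(-1/109860) = -343873/109860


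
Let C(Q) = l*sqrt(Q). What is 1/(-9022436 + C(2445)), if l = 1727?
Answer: -9022436/81397059090691 - 1727*sqrt(2445)/81397059090691 ≈ -1.1189e-7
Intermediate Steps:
C(Q) = 1727*sqrt(Q)
1/(-9022436 + C(2445)) = 1/(-9022436 + 1727*sqrt(2445))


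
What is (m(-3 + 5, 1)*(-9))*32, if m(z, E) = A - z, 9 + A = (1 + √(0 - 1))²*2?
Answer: 3168 - 1152*I ≈ 3168.0 - 1152.0*I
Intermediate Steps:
A = -9 + 2*(1 + I)² (A = -9 + (1 + √(0 - 1))²*2 = -9 + (1 + √(-1))²*2 = -9 + (1 + I)²*2 = -9 + 2*(1 + I)² ≈ -9.0 + 4.0*I)
m(z, E) = -9 - z + 4*I (m(z, E) = (-9 + 4*I) - z = -9 - z + 4*I)
(m(-3 + 5, 1)*(-9))*32 = ((-9 - (-3 + 5) + 4*I)*(-9))*32 = ((-9 - 1*2 + 4*I)*(-9))*32 = ((-9 - 2 + 4*I)*(-9))*32 = ((-11 + 4*I)*(-9))*32 = (99 - 36*I)*32 = 3168 - 1152*I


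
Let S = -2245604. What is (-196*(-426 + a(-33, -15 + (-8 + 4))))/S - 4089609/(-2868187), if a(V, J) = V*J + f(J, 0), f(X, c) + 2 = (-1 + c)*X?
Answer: 80225812267/55524243103 ≈ 1.4449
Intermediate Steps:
f(X, c) = -2 + X*(-1 + c) (f(X, c) = -2 + (-1 + c)*X = -2 + X*(-1 + c))
a(V, J) = -2 - J + J*V (a(V, J) = V*J + (-2 - J + J*0) = J*V + (-2 - J + 0) = J*V + (-2 - J) = -2 - J + J*V)
(-196*(-426 + a(-33, -15 + (-8 + 4))))/S - 4089609/(-2868187) = -196*(-426 + (-2 - (-15 + (-8 + 4)) + (-15 + (-8 + 4))*(-33)))/(-2245604) - 4089609/(-2868187) = -196*(-426 + (-2 - (-15 - 4) + (-15 - 4)*(-33)))*(-1/2245604) - 4089609*(-1/2868187) = -196*(-426 + (-2 - 1*(-19) - 19*(-33)))*(-1/2245604) + 141021/98903 = -196*(-426 + (-2 + 19 + 627))*(-1/2245604) + 141021/98903 = -196*(-426 + 644)*(-1/2245604) + 141021/98903 = -196*218*(-1/2245604) + 141021/98903 = -42728*(-1/2245604) + 141021/98903 = 10682/561401 + 141021/98903 = 80225812267/55524243103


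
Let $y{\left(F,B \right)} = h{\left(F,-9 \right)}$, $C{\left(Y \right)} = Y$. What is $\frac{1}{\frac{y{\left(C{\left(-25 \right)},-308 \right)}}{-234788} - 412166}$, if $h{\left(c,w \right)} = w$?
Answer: $- \frac{234788}{96771630799} \approx -2.4262 \cdot 10^{-6}$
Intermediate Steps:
$y{\left(F,B \right)} = -9$
$\frac{1}{\frac{y{\left(C{\left(-25 \right)},-308 \right)}}{-234788} - 412166} = \frac{1}{- \frac{9}{-234788} - 412166} = \frac{1}{\left(-9\right) \left(- \frac{1}{234788}\right) - 412166} = \frac{1}{\frac{9}{234788} - 412166} = \frac{1}{- \frac{96771630799}{234788}} = - \frac{234788}{96771630799}$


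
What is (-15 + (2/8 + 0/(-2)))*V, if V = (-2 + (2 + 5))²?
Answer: -1475/4 ≈ -368.75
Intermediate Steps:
V = 25 (V = (-2 + 7)² = 5² = 25)
(-15 + (2/8 + 0/(-2)))*V = (-15 + (2/8 + 0/(-2)))*25 = (-15 + (2*(⅛) + 0*(-½)))*25 = (-15 + (¼ + 0))*25 = (-15 + ¼)*25 = -59/4*25 = -1475/4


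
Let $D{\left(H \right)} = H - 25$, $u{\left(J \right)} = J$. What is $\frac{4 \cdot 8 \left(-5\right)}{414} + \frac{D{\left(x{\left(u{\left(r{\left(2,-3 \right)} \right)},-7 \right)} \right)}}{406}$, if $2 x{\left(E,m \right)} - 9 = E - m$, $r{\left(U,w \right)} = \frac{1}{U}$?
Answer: $- \frac{143789}{336168} \approx -0.42773$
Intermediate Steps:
$x{\left(E,m \right)} = \frac{9}{2} + \frac{E}{2} - \frac{m}{2}$ ($x{\left(E,m \right)} = \frac{9}{2} + \frac{E - m}{2} = \frac{9}{2} + \left(\frac{E}{2} - \frac{m}{2}\right) = \frac{9}{2} + \frac{E}{2} - \frac{m}{2}$)
$D{\left(H \right)} = -25 + H$
$\frac{4 \cdot 8 \left(-5\right)}{414} + \frac{D{\left(x{\left(u{\left(r{\left(2,-3 \right)} \right)},-7 \right)} \right)}}{406} = \frac{4 \cdot 8 \left(-5\right)}{414} + \frac{-25 + \left(\frac{9}{2} + \frac{1}{2 \cdot 2} - - \frac{7}{2}\right)}{406} = 32 \left(-5\right) \frac{1}{414} + \left(-25 + \left(\frac{9}{2} + \frac{1}{2} \cdot \frac{1}{2} + \frac{7}{2}\right)\right) \frac{1}{406} = \left(-160\right) \frac{1}{414} + \left(-25 + \left(\frac{9}{2} + \frac{1}{4} + \frac{7}{2}\right)\right) \frac{1}{406} = - \frac{80}{207} + \left(-25 + \frac{33}{4}\right) \frac{1}{406} = - \frac{80}{207} - \frac{67}{1624} = - \frac{143789}{336168}$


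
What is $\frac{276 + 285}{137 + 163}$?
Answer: $\frac{187}{100} \approx 1.87$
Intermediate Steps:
$\frac{276 + 285}{137 + 163} = \frac{1}{300} \cdot 561 = \frac{187}{100}$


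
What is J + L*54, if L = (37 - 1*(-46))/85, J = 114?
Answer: 14172/85 ≈ 166.73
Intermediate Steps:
L = 83/85 (L = (37 + 46)*(1/85) = 83*(1/85) = 83/85 ≈ 0.97647)
J + L*54 = 114 + (83/85)*54 = 114 + 4482/85 = 14172/85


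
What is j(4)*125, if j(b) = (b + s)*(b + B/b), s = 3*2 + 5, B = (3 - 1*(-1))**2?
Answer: 15000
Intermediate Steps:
B = 16 (B = (3 + 1)**2 = 4**2 = 16)
s = 11 (s = 6 + 5 = 11)
j(b) = (11 + b)*(b + 16/b) (j(b) = (b + 11)*(b + 16/b) = (11 + b)*(b + 16/b))
j(4)*125 = (16 + 4**2 + 11*4 + 176/4)*125 = (16 + 16 + 44 + 176*(1/4))*125 = (16 + 16 + 44 + 44)*125 = 120*125 = 15000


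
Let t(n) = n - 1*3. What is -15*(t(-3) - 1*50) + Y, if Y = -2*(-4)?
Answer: 848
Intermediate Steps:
t(n) = -3 + n (t(n) = n - 3 = -3 + n)
Y = 8
-15*(t(-3) - 1*50) + Y = -15*((-3 - 3) - 1*50) + 8 = -15*(-6 - 50) + 8 = -15*(-56) + 8 = 840 + 8 = 848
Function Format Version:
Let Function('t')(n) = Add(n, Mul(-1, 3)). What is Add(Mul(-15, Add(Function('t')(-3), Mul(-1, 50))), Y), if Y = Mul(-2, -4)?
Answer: 848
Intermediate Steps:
Function('t')(n) = Add(-3, n) (Function('t')(n) = Add(n, -3) = Add(-3, n))
Y = 8
Add(Mul(-15, Add(Function('t')(-3), Mul(-1, 50))), Y) = Add(Mul(-15, Add(Add(-3, -3), Mul(-1, 50))), 8) = Add(Mul(-15, Add(-6, -50)), 8) = Add(Mul(-15, -56), 8) = Add(840, 8) = 848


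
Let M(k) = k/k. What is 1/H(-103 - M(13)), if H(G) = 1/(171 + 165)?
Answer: 336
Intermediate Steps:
M(k) = 1
H(G) = 1/336
1/H(-103 - M(13)) = 1/(1/336) = 336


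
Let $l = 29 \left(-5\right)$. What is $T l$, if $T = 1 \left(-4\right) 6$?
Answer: $3480$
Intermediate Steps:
$T = -24$ ($T = \left(-4\right) 6 = -24$)
$l = -145$
$T l = \left(-24\right) \left(-145\right) = 3480$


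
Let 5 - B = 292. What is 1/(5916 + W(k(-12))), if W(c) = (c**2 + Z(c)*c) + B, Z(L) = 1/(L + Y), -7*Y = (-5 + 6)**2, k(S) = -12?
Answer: 85/490789 ≈ 0.00017319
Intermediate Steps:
B = -287 (B = 5 - 1*292 = 5 - 292 = -287)
Y = -1/7 (Y = -(-5 + 6)**2/7 = -1/7*1**2 = -1/7*1 = -1/7 ≈ -0.14286)
Z(L) = 1/(-1/7 + L) (Z(L) = 1/(L - 1/7) = 1/(-1/7 + L))
W(c) = -287 + c**2 + 7*c/(-1 + 7*c) (W(c) = (c**2 + (7/(-1 + 7*c))*c) - 287 = (c**2 + 7*c/(-1 + 7*c)) - 287 = -287 + c**2 + 7*c/(-1 + 7*c))
1/(5916 + W(k(-12))) = 1/(5916 + (7*(-12) + (-1 + 7*(-12))*(-287 + (-12)**2))/(-1 + 7*(-12))) = 1/(5916 + (-84 + (-1 - 84)*(-287 + 144))/(-1 - 84)) = 1/(5916 + (-84 - 85*(-143))/(-85)) = 1/(5916 - (-84 + 12155)/85) = 1/(5916 - 1/85*12071) = 1/(5916 - 12071/85) = 1/(490789/85) = 85/490789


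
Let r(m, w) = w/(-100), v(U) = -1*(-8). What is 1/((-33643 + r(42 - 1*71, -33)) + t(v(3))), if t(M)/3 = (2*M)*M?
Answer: -100/3325867 ≈ -3.0067e-5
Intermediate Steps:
v(U) = 8
r(m, w) = -w/100 (r(m, w) = w*(-1/100) = -w/100)
t(M) = 6*M**2 (t(M) = 3*((2*M)*M) = 3*(2*M**2) = 6*M**2)
1/((-33643 + r(42 - 1*71, -33)) + t(v(3))) = 1/((-33643 - 1/100*(-33)) + 6*8**2) = 1/((-33643 + 33/100) + 6*64) = 1/(-3364267/100 + 384) = 1/(-3325867/100) = -100/3325867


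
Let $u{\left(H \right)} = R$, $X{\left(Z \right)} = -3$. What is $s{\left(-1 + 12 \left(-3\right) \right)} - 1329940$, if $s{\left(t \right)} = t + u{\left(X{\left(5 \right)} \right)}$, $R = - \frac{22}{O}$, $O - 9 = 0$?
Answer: $- \frac{11969815}{9} \approx -1.33 \cdot 10^{6}$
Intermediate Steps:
$O = 9$ ($O = 9 + 0 = 9$)
$R = - \frac{22}{9} \approx -2.4444$
$u{\left(H \right)} = - \frac{22}{9}$
$s{\left(t \right)} = - \frac{22}{9} + t$ ($s{\left(t \right)} = t - \frac{22}{9} = - \frac{22}{9} + t$)
$s{\left(-1 + 12 \left(-3\right) \right)} - 1329940 = \left(- \frac{22}{9} + \left(-1 + 12 \left(-3\right)\right)\right) - 1329940 = \left(- \frac{22}{9} - 37\right) - 1329940 = - \frac{355}{9} - 1329940 = - \frac{11969815}{9}$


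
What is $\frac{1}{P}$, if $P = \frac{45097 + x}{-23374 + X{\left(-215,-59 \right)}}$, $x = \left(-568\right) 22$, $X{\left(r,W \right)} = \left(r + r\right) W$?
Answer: $\frac{1996}{32601} \approx 0.061225$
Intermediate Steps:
$X{\left(r,W \right)} = 2 W r$ ($X{\left(r,W \right)} = 2 r W = 2 W r$)
$x = -12496$
$P = \frac{32601}{1996}$ ($P = \frac{45097 - 12496}{-23374 + 2 \left(-59\right) \left(-215\right)} = \frac{32601}{-23374 + 25370} = \frac{32601}{1996} \approx 16.333$)
$\frac{1}{P} = \frac{1}{\frac{32601}{1996}} = \frac{1996}{32601}$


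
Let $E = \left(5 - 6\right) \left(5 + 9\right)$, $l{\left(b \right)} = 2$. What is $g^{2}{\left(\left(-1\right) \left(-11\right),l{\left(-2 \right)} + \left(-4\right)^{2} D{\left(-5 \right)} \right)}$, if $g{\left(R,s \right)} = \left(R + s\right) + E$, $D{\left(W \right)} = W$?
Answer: $6561$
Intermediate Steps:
$E = -14$ ($E = \left(-1\right) 14 = -14$)
$g{\left(R,s \right)} = -14 + R + s$ ($g{\left(R,s \right)} = \left(R + s\right) - 14 = -14 + R + s$)
$g^{2}{\left(\left(-1\right) \left(-11\right),l{\left(-2 \right)} + \left(-4\right)^{2} D{\left(-5 \right)} \right)} = \left(-14 - -11 + \left(2 + \left(-4\right)^{2} \left(-5\right)\right)\right)^{2} = \left(-14 + 11 + \left(2 + 16 \left(-5\right)\right)\right)^{2} = \left(-14 + 11 + \left(2 - 80\right)\right)^{2} = \left(-14 + 11 - 78\right)^{2} = \left(-81\right)^{2} = 6561$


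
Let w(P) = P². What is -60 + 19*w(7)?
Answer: 871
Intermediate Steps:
-60 + 19*w(7) = -60 + 19*7² = -60 + 19*49 = -60 + 931 = 871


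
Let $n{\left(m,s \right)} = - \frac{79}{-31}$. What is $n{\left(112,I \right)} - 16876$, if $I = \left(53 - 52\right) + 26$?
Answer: $- \frac{523077}{31} \approx -16873.0$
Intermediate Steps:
$I = 27$ ($I = \left(53 - 52\right) + 26 = 1 + 26 = 27$)
$n{\left(m,s \right)} = \frac{79}{31}$ ($n{\left(m,s \right)} = \left(-79\right) \left(- \frac{1}{31}\right) = \frac{79}{31}$)
$n{\left(112,I \right)} - 16876 = \frac{79}{31} - 16876 = - \frac{523077}{31}$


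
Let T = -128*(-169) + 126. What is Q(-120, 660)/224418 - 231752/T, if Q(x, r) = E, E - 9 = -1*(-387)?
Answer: -4333392014/406907237 ≈ -10.650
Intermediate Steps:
E = 396 (E = 9 - 1*(-387) = 9 + 387 = 396)
Q(x, r) = 396
T = 21758 (T = 21632 + 126 = 21758)
Q(-120, 660)/224418 - 231752/T = 396/224418 - 231752/21758 = 396*(1/224418) - 231752*1/21758 = 66/37403 - 115876/10879 = -4333392014/406907237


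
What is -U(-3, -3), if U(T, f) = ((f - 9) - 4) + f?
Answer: 19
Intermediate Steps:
U(T, f) = -13 + 2*f (U(T, f) = ((-9 + f) - 4) + f = (-13 + f) + f = -13 + 2*f)
-U(-3, -3) = -(-13 + 2*(-3)) = -(-13 - 6) = -1*(-19) = 19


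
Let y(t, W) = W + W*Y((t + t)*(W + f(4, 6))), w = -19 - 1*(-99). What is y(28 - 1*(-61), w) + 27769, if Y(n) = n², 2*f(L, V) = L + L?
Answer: 17885012169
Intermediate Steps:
w = 80 (w = -19 + 99 = 80)
f(L, V) = L (f(L, V) = (L + L)/2 = (2*L)/2 = L)
y(t, W) = W + 4*W*t²*(4 + W)² (y(t, W) = W + W*((t + t)*(W + 4))² = W + W*((2*t)*(4 + W))² = W + W*(2*t*(4 + W))² = W + W*(4*t²*(4 + W)²) = W + 4*W*t²*(4 + W)²)
y(28 - 1*(-61), w) + 27769 = 80*(1 + 4*(28 - 1*(-61))²*(4 + 80)²) + 27769 = 80*(1 + 4*(28 + 61)²*84²) + 27769 = 80*(1 + 4*89²*7056) + 27769 = 80*(1 + 4*7921*7056) + 27769 = 80*(1 + 223562304) + 27769 = 80*223562305 + 27769 = 17884984400 + 27769 = 17885012169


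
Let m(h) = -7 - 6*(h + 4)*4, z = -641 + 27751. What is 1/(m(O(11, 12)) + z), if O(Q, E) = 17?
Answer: 1/26599 ≈ 3.7595e-5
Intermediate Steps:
z = 27110
m(h) = -103 - 24*h (m(h) = -7 - 6*(4 + h)*4 = -7 - 6*(16 + 4*h) = -7 + (-96 - 24*h) = -103 - 24*h)
1/(m(O(11, 12)) + z) = 1/((-103 - 24*17) + 27110) = 1/((-103 - 408) + 27110) = 1/(-511 + 27110) = 1/26599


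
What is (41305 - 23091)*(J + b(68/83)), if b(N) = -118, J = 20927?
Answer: 379015126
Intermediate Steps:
(41305 - 23091)*(J + b(68/83)) = (41305 - 23091)*(20927 - 118) = 18214*20809 = 379015126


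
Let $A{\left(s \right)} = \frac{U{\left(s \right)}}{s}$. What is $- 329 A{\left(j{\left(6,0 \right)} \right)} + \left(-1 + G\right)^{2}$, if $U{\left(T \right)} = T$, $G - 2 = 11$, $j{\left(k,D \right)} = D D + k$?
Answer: $-185$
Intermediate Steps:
$j{\left(k,D \right)} = k + D^{2}$ ($j{\left(k,D \right)} = D^{2} + k = k + D^{2}$)
$G = 13$ ($G = 2 + 11 = 13$)
$A{\left(s \right)} = 1$ ($A{\left(s \right)} = \frac{s}{s} = 1$)
$- 329 A{\left(j{\left(6,0 \right)} \right)} + \left(-1 + G\right)^{2} = \left(-329\right) 1 + \left(-1 + 13\right)^{2} = -329 + 12^{2} = -329 + 144 = -185$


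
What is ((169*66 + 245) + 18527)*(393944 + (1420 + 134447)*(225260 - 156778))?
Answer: 278456577139988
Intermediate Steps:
((169*66 + 245) + 18527)*(393944 + (1420 + 134447)*(225260 - 156778)) = ((11154 + 245) + 18527)*(393944 + 135867*68482) = (11399 + 18527)*(393944 + 9304443894) = 29926*9304837838 = 278456577139988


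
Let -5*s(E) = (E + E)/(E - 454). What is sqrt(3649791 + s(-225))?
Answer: sqrt(1682703231321)/679 ≈ 1910.4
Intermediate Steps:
s(E) = -2*E/(5*(-454 + E)) (s(E) = -(E + E)/(5*(E - 454)) = -2*E/(5*(-454 + E)))
sqrt(3649791 + s(-225)) = sqrt(3649791 - 2*(-225)/(-2270 + 5*(-225))) = sqrt(3649791 - 2*(-225)/(-2270 - 1125)) = sqrt(3649791 - 2*(-225)/(-3395)) = sqrt(3649791 - 2*(-225)*(-1/3395)) = sqrt(3649791 - 90/679) = sqrt(2478207999/679) = sqrt(1682703231321)/679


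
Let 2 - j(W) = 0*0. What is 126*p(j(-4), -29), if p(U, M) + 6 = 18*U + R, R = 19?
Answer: 6174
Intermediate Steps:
j(W) = 2 (j(W) = 2 - 0*0 = 2 - 1*0 = 2 + 0 = 2)
p(U, M) = 13 + 18*U (p(U, M) = -6 + (18*U + 19) = -6 + (19 + 18*U) = 13 + 18*U)
126*p(j(-4), -29) = 126*(13 + 18*2) = 126*(13 + 36) = 126*49 = 6174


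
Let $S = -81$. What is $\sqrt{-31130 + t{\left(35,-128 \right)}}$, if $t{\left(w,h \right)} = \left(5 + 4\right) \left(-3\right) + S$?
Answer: $i \sqrt{31238} \approx 176.74 i$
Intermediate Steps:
$t{\left(w,h \right)} = -108$ ($t{\left(w,h \right)} = \left(5 + 4\right) \left(-3\right) - 81 = 9 \left(-3\right) - 81 = -27 - 81 = -108$)
$\sqrt{-31130 + t{\left(35,-128 \right)}} = \sqrt{-31130 - 108} = \sqrt{-31238} = i \sqrt{31238}$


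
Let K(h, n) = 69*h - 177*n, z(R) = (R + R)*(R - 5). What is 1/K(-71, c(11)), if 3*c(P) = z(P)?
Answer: -1/12687 ≈ -7.8821e-5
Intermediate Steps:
z(R) = 2*R*(-5 + R) (z(R) = (2*R)*(-5 + R) = 2*R*(-5 + R))
c(P) = 2*P*(-5 + P)/3 (c(P) = (2*P*(-5 + P))/3 = 2*P*(-5 + P)/3)
K(h, n) = -177*n + 69*h
1/K(-71, c(11)) = 1/(-118*11*(-5 + 11) + 69*(-71)) = 1/(-118*11*6 - 4899) = 1/(-177*44 - 4899) = 1/(-7788 - 4899) = 1/(-12687) = -1/12687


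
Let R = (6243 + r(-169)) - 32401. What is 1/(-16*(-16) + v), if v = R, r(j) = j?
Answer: -1/26071 ≈ -3.8357e-5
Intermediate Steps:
R = -26327 (R = (6243 - 169) - 32401 = 6074 - 32401 = -26327)
v = -26327
1/(-16*(-16) + v) = 1/(-16*(-16) - 26327) = 1/(256 - 26327) = 1/(-26071) = -1/26071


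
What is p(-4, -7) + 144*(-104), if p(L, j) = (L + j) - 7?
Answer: -14994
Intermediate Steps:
p(L, j) = -7 + L + j
p(-4, -7) + 144*(-104) = (-7 - 4 - 7) + 144*(-104) = -18 - 14976 = -14994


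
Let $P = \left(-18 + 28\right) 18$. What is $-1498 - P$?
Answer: $-1678$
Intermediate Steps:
$P = 180$ ($P = 10 \cdot 18 = 180$)
$-1498 - P = -1498 - 180 = -1678$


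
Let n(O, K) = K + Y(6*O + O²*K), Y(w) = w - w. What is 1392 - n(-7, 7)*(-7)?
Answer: 1441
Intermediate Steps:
Y(w) = 0
n(O, K) = K (n(O, K) = K + 0 = K)
1392 - n(-7, 7)*(-7) = 1392 - 7*(-7) = 1392 - 1*(-49) = 1392 + 49 = 1441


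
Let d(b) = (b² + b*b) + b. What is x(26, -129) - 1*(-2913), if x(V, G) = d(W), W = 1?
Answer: 2916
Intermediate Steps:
d(b) = b + 2*b² (d(b) = (b² + b²) + b = 2*b² + b = b + 2*b²)
x(V, G) = 3 (x(V, G) = 1*(1 + 2*1) = 1*(1 + 2) = 1*3 = 3)
x(26, -129) - 1*(-2913) = 3 - 1*(-2913) = 3 + 2913 = 2916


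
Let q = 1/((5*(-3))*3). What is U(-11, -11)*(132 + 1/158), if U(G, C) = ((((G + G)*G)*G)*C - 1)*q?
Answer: -610713817/7110 ≈ -85895.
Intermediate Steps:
q = -1/45 (q = 1/(-15*3) = 1/(-45) = -1/45 ≈ -0.022222)
U(G, C) = 1/45 - 2*C*G**3/45 (U(G, C) = ((((G + G)*G)*G)*C - 1)*(-1/45) = ((((2*G)*G)*G)*C - 1)*(-1/45) = (((2*G**2)*G)*C - 1)*(-1/45) = ((2*G**3)*C - 1)*(-1/45) = (2*C*G**3 - 1)*(-1/45) = (-1 + 2*C*G**3)*(-1/45) = 1/45 - 2*C*G**3/45)
U(-11, -11)*(132 + 1/158) = (1/45 - 2/45*(-11)*(-11)**3)*(132 + 1/158) = (1/45 - 2/45*(-11)*(-1331))*(132 + 1/158) = (1/45 - 29282/45)*(20857/158) = -29281/45*20857/158 = -610713817/7110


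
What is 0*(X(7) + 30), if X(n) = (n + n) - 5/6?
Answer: 0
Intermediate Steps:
X(n) = -⅚ + 2*n (X(n) = 2*n - 5*⅙ = 2*n - ⅚ = -⅚ + 2*n)
0*(X(7) + 30) = 0*((-⅚ + 2*7) + 30) = 0*((-⅚ + 14) + 30) = 0*(79/6 + 30) = 0*(259/6) = 0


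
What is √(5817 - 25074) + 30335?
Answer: 30335 + 7*I*√393 ≈ 30335.0 + 138.77*I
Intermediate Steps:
√(5817 - 25074) + 30335 = √(-19257) + 30335 = 7*I*√393 + 30335 = 30335 + 7*I*√393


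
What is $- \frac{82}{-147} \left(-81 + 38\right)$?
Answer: $- \frac{3526}{147} \approx -23.986$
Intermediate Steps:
$- \frac{82}{-147} \left(-81 + 38\right) = \left(-82\right) \left(- \frac{1}{147}\right) \left(-43\right) = \frac{82}{147} \left(-43\right) = - \frac{3526}{147}$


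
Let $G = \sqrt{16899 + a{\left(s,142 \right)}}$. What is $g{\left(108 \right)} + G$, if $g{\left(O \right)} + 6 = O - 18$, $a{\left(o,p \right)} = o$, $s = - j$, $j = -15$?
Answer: $84 + \sqrt{16914} \approx 214.05$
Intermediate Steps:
$s = 15$ ($s = \left(-1\right) \left(-15\right) = 15$)
$g{\left(O \right)} = -24 + O$ ($g{\left(O \right)} = -6 + \left(O - 18\right) = -6 + \left(-18 + O\right) = -24 + O$)
$G = \sqrt{16914}$ ($G = \sqrt{16899 + 15} = \sqrt{16914} \approx 130.05$)
$g{\left(108 \right)} + G = \left(-24 + 108\right) + \sqrt{16914} = 84 + \sqrt{16914}$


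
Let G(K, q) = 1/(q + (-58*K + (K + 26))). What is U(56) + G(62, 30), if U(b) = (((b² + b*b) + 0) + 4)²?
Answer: 136992076127/3478 ≈ 3.9388e+7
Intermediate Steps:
U(b) = (4 + 2*b²)² (U(b) = (((b² + b²) + 0) + 4)² = ((2*b² + 0) + 4)² = (2*b² + 4)² = (4 + 2*b²)²)
G(K, q) = 1/(26 + q - 57*K) (G(K, q) = 1/(q + (-58*K + (26 + K))) = 1/(q + (26 - 57*K)) = 1/(26 + q - 57*K))
U(56) + G(62, 30) = 4*(2 + 56²)² + 1/(26 + 30 - 57*62) = 4*(2 + 3136)² + 1/(26 + 30 - 3534) = 4*3138² + 1/(-3478) = 4*9847044 - 1/3478 = 39388176 - 1/3478 = 136992076127/3478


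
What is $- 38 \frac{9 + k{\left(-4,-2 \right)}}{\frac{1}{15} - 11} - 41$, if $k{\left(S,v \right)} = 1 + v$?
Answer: $- \frac{541}{41} \approx -13.195$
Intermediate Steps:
$- 38 \frac{9 + k{\left(-4,-2 \right)}}{\frac{1}{15} - 11} - 41 = - 38 \frac{9 + \left(1 - 2\right)}{\frac{1}{15} - 11} - 41 = - 38 \frac{9 - 1}{\frac{1}{15} - 11} - 41 = - 38 \frac{8}{- \frac{164}{15}} - 41 = - 38 \cdot 8 \left(- \frac{15}{164}\right) - 41 = \left(-38\right) \left(- \frac{30}{41}\right) - 41 = \frac{1140}{41} - 41 = - \frac{541}{41}$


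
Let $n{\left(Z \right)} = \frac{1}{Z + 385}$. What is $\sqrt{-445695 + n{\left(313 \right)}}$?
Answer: $\frac{i \sqrt{217144386082}}{698} \approx 667.6 i$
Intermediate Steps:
$n{\left(Z \right)} = \frac{1}{385 + Z}$
$\sqrt{-445695 + n{\left(313 \right)}} = \sqrt{-445695 + \frac{1}{385 + 313}} = \sqrt{-445695 + \frac{1}{698}} = \sqrt{- \frac{311095109}{698}} = \frac{i \sqrt{217144386082}}{698}$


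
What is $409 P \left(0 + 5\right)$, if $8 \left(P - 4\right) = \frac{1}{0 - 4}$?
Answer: $\frac{259715}{32} \approx 8116.1$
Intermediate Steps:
$P = \frac{127}{32}$ ($P = 4 + \frac{1}{8 \left(0 - 4\right)} = 4 + \frac{1}{8 \left(-4\right)} = 4 + \frac{1}{8} \left(- \frac{1}{4}\right) = 4 - \frac{1}{32} = \frac{127}{32} \approx 3.9688$)
$409 P \left(0 + 5\right) = 409 \frac{127 \left(0 + 5\right)}{32} = 409 \cdot \frac{127}{32} \cdot 5 = 409 \cdot \frac{635}{32} = \frac{259715}{32}$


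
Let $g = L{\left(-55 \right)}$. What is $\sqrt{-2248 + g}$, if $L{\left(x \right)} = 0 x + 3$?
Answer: $i \sqrt{2245} \approx 47.381 i$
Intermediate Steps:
$L{\left(x \right)} = 3$ ($L{\left(x \right)} = 0 + 3 = 3$)
$g = 3$
$\sqrt{-2248 + g} = \sqrt{-2248 + 3} = \sqrt{-2245} = i \sqrt{2245}$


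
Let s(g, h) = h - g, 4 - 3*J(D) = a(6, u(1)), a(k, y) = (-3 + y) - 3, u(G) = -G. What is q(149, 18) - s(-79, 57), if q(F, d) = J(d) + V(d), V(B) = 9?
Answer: -370/3 ≈ -123.33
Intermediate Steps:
a(k, y) = -6 + y
J(D) = 11/3 (J(D) = 4/3 - (-6 - 1*1)/3 = 4/3 - (-6 - 1)/3 = 4/3 - ⅓*(-7) = 4/3 + 7/3 = 11/3)
q(F, d) = 38/3 (q(F, d) = 11/3 + 9 = 38/3)
q(149, 18) - s(-79, 57) = 38/3 - (57 - 1*(-79)) = 38/3 - (57 + 79) = 38/3 - 1*136 = 38/3 - 136 = -370/3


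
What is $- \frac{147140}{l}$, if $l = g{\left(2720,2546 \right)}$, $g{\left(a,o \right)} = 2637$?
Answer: $- \frac{147140}{2637} \approx -55.798$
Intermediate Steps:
$l = 2637$
$- \frac{147140}{l} = - \frac{147140}{2637}$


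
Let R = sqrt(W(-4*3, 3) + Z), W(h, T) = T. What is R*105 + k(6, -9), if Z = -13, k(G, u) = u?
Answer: -9 + 105*I*sqrt(10) ≈ -9.0 + 332.04*I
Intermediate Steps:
R = I*sqrt(10) (R = sqrt(3 - 13) = sqrt(-10) = I*sqrt(10) ≈ 3.1623*I)
R*105 + k(6, -9) = (I*sqrt(10))*105 - 9 = 105*I*sqrt(10) - 9 = -9 + 105*I*sqrt(10)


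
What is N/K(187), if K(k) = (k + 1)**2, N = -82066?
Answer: -41033/17672 ≈ -2.3219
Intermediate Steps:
K(k) = (1 + k)**2
N/K(187) = -82066/(1 + 187)**2 = -82066/(188**2) = -82066/35344 = -82066*1/35344 = -41033/17672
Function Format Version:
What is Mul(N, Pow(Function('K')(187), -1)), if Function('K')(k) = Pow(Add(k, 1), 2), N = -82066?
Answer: Rational(-41033, 17672) ≈ -2.3219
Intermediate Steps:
Function('K')(k) = Pow(Add(1, k), 2)
Mul(N, Pow(Function('K')(187), -1)) = Mul(-82066, Pow(Pow(Add(1, 187), 2), -1)) = Mul(-82066, Pow(Pow(188, 2), -1)) = Mul(-82066, Pow(35344, -1)) = Mul(-82066, Rational(1, 35344)) = Rational(-41033, 17672)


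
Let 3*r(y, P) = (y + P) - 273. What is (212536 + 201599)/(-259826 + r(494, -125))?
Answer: -46015/28866 ≈ -1.5941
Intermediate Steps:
r(y, P) = -91 + P/3 + y/3 (r(y, P) = ((y + P) - 273)/3 = ((P + y) - 273)/3 = (-273 + P + y)/3 = -91 + P/3 + y/3)
(212536 + 201599)/(-259826 + r(494, -125)) = (212536 + 201599)/(-259826 + (-91 + (⅓)*(-125) + (⅓)*494)) = 414135/(-259826 + (-91 - 125/3 + 494/3)) = 414135/(-259826 + 32) = 414135/(-259794) = 414135*(-1/259794) = -46015/28866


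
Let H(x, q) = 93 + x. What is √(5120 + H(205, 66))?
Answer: 3*√602 ≈ 73.607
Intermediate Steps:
√(5120 + H(205, 66)) = √(5120 + (93 + 205)) = √(5120 + 298) = √5418 = 3*√602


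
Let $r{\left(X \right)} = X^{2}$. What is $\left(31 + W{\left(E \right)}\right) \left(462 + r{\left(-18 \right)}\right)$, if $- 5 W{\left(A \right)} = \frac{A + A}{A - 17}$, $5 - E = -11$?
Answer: $\frac{146982}{5} \approx 29396.0$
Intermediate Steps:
$E = 16$ ($E = 5 - -11 = 5 + 11 = 16$)
$W{\left(A \right)} = - \frac{2 A}{5 \left(-17 + A\right)}$ ($W{\left(A \right)} = - \frac{\left(A + A\right) \frac{1}{A - 17}}{5} = - \frac{2 A \frac{1}{-17 + A}}{5} = - \frac{2 A}{5 \left(-17 + A\right)}$)
$\left(31 + W{\left(E \right)}\right) \left(462 + r{\left(-18 \right)}\right) = \left(31 - \frac{32}{-85 + 5 \cdot 16}\right) \left(462 + \left(-18\right)^{2}\right) = \left(31 - \frac{32}{-85 + 80}\right) \left(462 + 324\right) = \left(31 - \frac{32}{-5}\right) 786 = \left(31 - 32 \left(- \frac{1}{5}\right)\right) 786 = \left(31 + \frac{32}{5}\right) 786 = \frac{187}{5} \cdot 786 = \frac{146982}{5}$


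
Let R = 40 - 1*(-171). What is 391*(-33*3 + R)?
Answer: 43792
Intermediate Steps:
R = 211 (R = 40 + 171 = 211)
391*(-33*3 + R) = 391*(-33*3 + 211) = 391*(-99 + 211) = 391*112 = 43792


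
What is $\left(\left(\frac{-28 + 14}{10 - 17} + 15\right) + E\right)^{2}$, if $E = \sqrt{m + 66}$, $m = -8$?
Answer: $\left(17 + \sqrt{58}\right)^{2} \approx 605.94$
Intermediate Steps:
$E = \sqrt{58}$ ($E = \sqrt{-8 + 66} = \sqrt{58} \approx 7.6158$)
$\left(\left(\frac{-28 + 14}{10 - 17} + 15\right) + E\right)^{2} = \left(\left(\frac{-28 + 14}{10 - 17} + 15\right) + \sqrt{58}\right)^{2} = \left(\left(- \frac{14}{-7} + 15\right) + \sqrt{58}\right)^{2} = \left(\left(\left(-14\right) \left(- \frac{1}{7}\right) + 15\right) + \sqrt{58}\right)^{2} = \left(\left(2 + 15\right) + \sqrt{58}\right)^{2} = \left(17 + \sqrt{58}\right)^{2}$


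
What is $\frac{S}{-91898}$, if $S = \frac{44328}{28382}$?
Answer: $- \frac{11082}{652062259} \approx -1.6995 \cdot 10^{-5}$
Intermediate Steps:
$S = \frac{22164}{14191}$ ($S = 44328 \cdot \frac{1}{28382} = \frac{22164}{14191} \approx 1.5618$)
$\frac{S}{-91898} = \frac{22164}{14191 \left(-91898\right)} = \frac{22164}{14191} \left(- \frac{1}{91898}\right) = - \frac{11082}{652062259}$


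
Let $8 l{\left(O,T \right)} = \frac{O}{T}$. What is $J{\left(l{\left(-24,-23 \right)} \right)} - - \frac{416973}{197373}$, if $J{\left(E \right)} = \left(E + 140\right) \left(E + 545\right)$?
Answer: $\frac{2658686125673}{34803439} \approx 76392.0$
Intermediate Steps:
$l{\left(O,T \right)} = \frac{O}{8 T}$ ($l{\left(O,T \right)} = \frac{O \frac{1}{T}}{8} = \frac{O}{8 T}$)
$J{\left(E \right)} = \left(140 + E\right) \left(545 + E\right)$
$J{\left(l{\left(-24,-23 \right)} \right)} - - \frac{416973}{197373} = \left(76300 + \left(\frac{1}{8} \left(-24\right) \frac{1}{-23}\right)^{2} + 685 \cdot \frac{1}{8} \left(-24\right) \frac{1}{-23}\right) - - \frac{416973}{197373} = \left(76300 + \left(\frac{1}{8} \left(-24\right) \left(- \frac{1}{23}\right)\right)^{2} + 685 \cdot \frac{1}{8} \left(-24\right) \left(- \frac{1}{23}\right)\right) - \left(-416973\right) \frac{1}{197373} = \left(76300 + \left(\frac{3}{23}\right)^{2} + 685 \cdot \frac{3}{23}\right) - - \frac{138991}{65791} = \left(76300 + \frac{9}{529} + \frac{2055}{23}\right) + \frac{138991}{65791} = \frac{40409974}{529} + \frac{138991}{65791} = \frac{2658686125673}{34803439}$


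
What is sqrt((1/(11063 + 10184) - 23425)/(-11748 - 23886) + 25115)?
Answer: 6*sqrt(11108717829026747297)/126185933 ≈ 158.48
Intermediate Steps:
sqrt((1/(11063 + 10184) - 23425)/(-11748 - 23886) + 25115) = sqrt((1/21247 - 23425)/(-35634) + 25115) = sqrt((1/21247 - 23425)*(-1/35634) + 25115) = sqrt(-497710974/21247*(-1/35634) + 25115) = sqrt(82951829/126185933 + 25115) = sqrt(3169242659124/126185933) = 6*sqrt(11108717829026747297)/126185933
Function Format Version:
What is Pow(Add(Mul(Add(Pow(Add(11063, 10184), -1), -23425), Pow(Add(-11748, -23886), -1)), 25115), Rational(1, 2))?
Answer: Mul(Rational(6, 126185933), Pow(11108717829026747297, Rational(1, 2))) ≈ 158.48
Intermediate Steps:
Pow(Add(Mul(Add(Pow(Add(11063, 10184), -1), -23425), Pow(Add(-11748, -23886), -1)), 25115), Rational(1, 2)) = Pow(Add(Mul(Add(Pow(21247, -1), -23425), Pow(-35634, -1)), 25115), Rational(1, 2)) = Pow(Add(Mul(Add(Rational(1, 21247), -23425), Rational(-1, 35634)), 25115), Rational(1, 2)) = Pow(Add(Mul(Rational(-497710974, 21247), Rational(-1, 35634)), 25115), Rational(1, 2)) = Pow(Add(Rational(82951829, 126185933), 25115), Rational(1, 2)) = Pow(Rational(3169242659124, 126185933), Rational(1, 2)) = Mul(Rational(6, 126185933), Pow(11108717829026747297, Rational(1, 2)))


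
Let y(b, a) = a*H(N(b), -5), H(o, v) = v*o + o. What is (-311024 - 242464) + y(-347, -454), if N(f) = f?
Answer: -1183640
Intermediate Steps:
H(o, v) = o + o*v (H(o, v) = o*v + o = o + o*v)
y(b, a) = -4*a*b (y(b, a) = a*(b*(1 - 5)) = a*(b*(-4)) = a*(-4*b) = -4*a*b)
(-311024 - 242464) + y(-347, -454) = (-311024 - 242464) - 4*(-454)*(-347) = -553488 - 630152 = -1183640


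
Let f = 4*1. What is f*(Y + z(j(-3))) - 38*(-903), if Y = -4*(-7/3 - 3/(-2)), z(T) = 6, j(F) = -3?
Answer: 103054/3 ≈ 34351.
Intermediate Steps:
f = 4
Y = 10/3 (Y = -4*(-7*1/3 - 3*(-1/2)) = -4*(-7/3 + 3/2) = -4*(-5/6) = 10/3 ≈ 3.3333)
f*(Y + z(j(-3))) - 38*(-903) = 4*(10/3 + 6) - 38*(-903) = 4*(28/3) - 1*(-34314) = 112/3 + 34314 = 103054/3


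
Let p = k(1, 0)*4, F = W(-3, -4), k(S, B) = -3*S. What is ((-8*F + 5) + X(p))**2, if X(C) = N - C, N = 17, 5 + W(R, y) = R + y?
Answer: 16900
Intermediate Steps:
W(R, y) = -5 + R + y (W(R, y) = -5 + (R + y) = -5 + R + y)
F = -12 (F = -5 - 3 - 4 = -12)
p = -12 (p = -3*1*4 = -3*4 = -12)
X(C) = 17 - C
((-8*F + 5) + X(p))**2 = ((-8*(-12) + 5) + (17 - 1*(-12)))**2 = ((96 + 5) + (17 + 12))**2 = (101 + 29)**2 = 130**2 = 16900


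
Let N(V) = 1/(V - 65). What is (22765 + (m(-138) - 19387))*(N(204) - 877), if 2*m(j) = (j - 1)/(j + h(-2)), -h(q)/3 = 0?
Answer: -18944932039/6394 ≈ -2.9629e+6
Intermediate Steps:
h(q) = 0 (h(q) = -3*0 = 0)
N(V) = 1/(-65 + V)
m(j) = (-1 + j)/(2*j) (m(j) = ((j - 1)/(j + 0))/2 = ((-1 + j)/j)/2 = (-1 + j)/(2*j))
(22765 + (m(-138) - 19387))*(N(204) - 877) = (22765 + ((1/2)*(-1 - 138)/(-138) - 19387))*(1/(-65 + 204) - 877) = (22765 + ((1/2)*(-1/138)*(-139) - 19387))*(1/139 - 877) = (22765 + (139/276 - 19387))*(1/139 - 877) = (22765 - 5350673/276)*(-121902/139) = (932467/276)*(-121902/139) = -18944932039/6394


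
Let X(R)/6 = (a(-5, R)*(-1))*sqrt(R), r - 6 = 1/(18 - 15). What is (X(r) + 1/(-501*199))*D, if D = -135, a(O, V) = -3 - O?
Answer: 45/33233 + 540*sqrt(57) ≈ 4076.9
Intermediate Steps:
r = 19/3 (r = 6 + 1/(18 - 15) = 6 + 1/3 = 19/3 ≈ 6.3333)
X(R) = -12*sqrt(R) (X(R) = 6*(((-3 - 1*(-5))*(-1))*sqrt(R)) = 6*(((-3 + 5)*(-1))*sqrt(R)) = 6*((2*(-1))*sqrt(R)) = 6*(-2*sqrt(R)) = -12*sqrt(R))
(X(r) + 1/(-501*199))*D = (-4*sqrt(57) + 1/(-501*199))*(-135) = (-4*sqrt(57) - 1/501*1/199)*(-135) = (-4*sqrt(57) - 1/99699)*(-135) = (-1/99699 - 4*sqrt(57))*(-135) = 45/33233 + 540*sqrt(57)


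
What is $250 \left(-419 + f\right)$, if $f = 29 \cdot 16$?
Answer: $11250$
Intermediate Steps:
$f = 464$
$250 \left(-419 + f\right) = 250 \left(-419 + 464\right) = 250 \cdot 45 = 11250$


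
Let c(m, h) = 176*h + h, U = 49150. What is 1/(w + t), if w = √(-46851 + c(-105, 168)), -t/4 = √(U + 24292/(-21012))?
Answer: -5253/(4*√1356213640881 - 5253*I*√17115) ≈ -0.0011037 - 0.00016282*I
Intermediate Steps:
c(m, h) = 177*h
t = -4*√1356213640881/5253 (t = -4*√(49150 + 24292/(-21012)) = -4*√(49150 + 24292*(-1/21012)) = -4*√(49150 - 6073/5253) = -4*√1356213640881/5253 ≈ -886.78)
w = I*√17115 (w = √(-46851 + 177*168) = √(-46851 + 29736) = √(-17115) = I*√17115 ≈ 130.82*I)
1/(w + t) = 1/(I*√17115 - 4*√1356213640881/5253) = 1/(-4*√1356213640881/5253 + I*√17115)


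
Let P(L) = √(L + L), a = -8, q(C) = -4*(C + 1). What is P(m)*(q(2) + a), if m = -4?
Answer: -40*I*√2 ≈ -56.569*I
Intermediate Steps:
q(C) = -4 - 4*C (q(C) = -4*(1 + C) = -4 - 4*C)
P(L) = √2*√L (P(L) = √(2*L) = √2*√L)
P(m)*(q(2) + a) = (√2*√(-4))*((-4 - 4*2) - 8) = (√2*(2*I))*((-4 - 8) - 8) = (2*I*√2)*(-12 - 8) = (2*I*√2)*(-20) = -40*I*√2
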